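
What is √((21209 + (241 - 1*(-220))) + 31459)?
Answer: √53129 ≈ 230.50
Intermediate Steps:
√((21209 + (241 - 1*(-220))) + 31459) = √((21209 + (241 + 220)) + 31459) = √((21209 + 461) + 31459) = √(21670 + 31459) = √53129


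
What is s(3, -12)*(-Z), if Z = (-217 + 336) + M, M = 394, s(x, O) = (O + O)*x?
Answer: 36936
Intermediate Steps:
s(x, O) = 2*O*x (s(x, O) = (2*O)*x = 2*O*x)
Z = 513 (Z = (-217 + 336) + 394 = 119 + 394 = 513)
s(3, -12)*(-Z) = (2*(-12)*3)*(-1*513) = -72*(-513) = 36936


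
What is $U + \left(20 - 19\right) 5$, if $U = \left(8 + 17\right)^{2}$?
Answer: $630$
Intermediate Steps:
$U = 625$ ($U = 25^{2} = 625$)
$U + \left(20 - 19\right) 5 = 625 + \left(20 - 19\right) 5 = 625 + 1 \cdot 5 = 625 + 5 = 630$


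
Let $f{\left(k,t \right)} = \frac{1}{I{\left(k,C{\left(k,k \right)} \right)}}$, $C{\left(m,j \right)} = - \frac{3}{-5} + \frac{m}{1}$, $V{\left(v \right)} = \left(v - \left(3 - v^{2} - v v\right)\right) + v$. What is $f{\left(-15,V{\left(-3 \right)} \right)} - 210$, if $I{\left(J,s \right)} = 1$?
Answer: $-209$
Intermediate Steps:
$V{\left(v \right)} = -3 + 2 v + 2 v^{2}$ ($V{\left(v \right)} = \left(v + \left(\left(v^{2} + v^{2}\right) - 3\right)\right) + v = \left(v + \left(2 v^{2} - 3\right)\right) + v = \left(v + \left(-3 + 2 v^{2}\right)\right) + v = \left(-3 + v + 2 v^{2}\right) + v = -3 + 2 v + 2 v^{2}$)
$C{\left(m,j \right)} = \frac{3}{5} + m$ ($C{\left(m,j \right)} = \left(-3\right) \left(- \frac{1}{5}\right) + m 1 = \frac{3}{5} + m$)
$f{\left(k,t \right)} = 1$ ($f{\left(k,t \right)} = 1^{-1} = 1$)
$f{\left(-15,V{\left(-3 \right)} \right)} - 210 = 1 - 210 = -209$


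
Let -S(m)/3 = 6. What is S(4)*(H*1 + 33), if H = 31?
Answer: -1152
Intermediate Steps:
S(m) = -18 (S(m) = -3*6 = -18)
S(4)*(H*1 + 33) = -18*(31*1 + 33) = -18*(31 + 33) = -18*64 = -1152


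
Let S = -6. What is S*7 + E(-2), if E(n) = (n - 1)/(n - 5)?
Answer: -291/7 ≈ -41.571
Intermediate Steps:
E(n) = (-1 + n)/(-5 + n)
S*7 + E(-2) = -6*7 + (-1 - 2)/(-5 - 2) = -42 - 3/(-7) = -42 - 1/7*(-3) = -42 + 3/7 = -291/7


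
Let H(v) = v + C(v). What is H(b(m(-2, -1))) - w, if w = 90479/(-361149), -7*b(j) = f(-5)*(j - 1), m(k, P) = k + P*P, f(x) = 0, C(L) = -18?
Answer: -6410203/361149 ≈ -17.749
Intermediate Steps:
m(k, P) = k + P**2
b(j) = 0 (b(j) = -0*(j - 1) = -0*(-1 + j) = -1/7*0 = 0)
H(v) = -18 + v (H(v) = v - 18 = -18 + v)
w = -90479/361149 (w = 90479*(-1/361149) = -90479/361149 ≈ -0.25053)
H(b(m(-2, -1))) - w = (-18 + 0) - 1*(-90479/361149) = -18 + 90479/361149 = -6410203/361149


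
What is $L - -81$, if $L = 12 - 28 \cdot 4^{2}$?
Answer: $-355$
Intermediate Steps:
$L = -436$ ($L = 12 - 448 = -436$)
$L - -81 = -436 - -81 = -436 + 81 = -355$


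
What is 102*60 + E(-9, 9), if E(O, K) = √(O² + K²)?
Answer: 6120 + 9*√2 ≈ 6132.7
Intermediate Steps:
E(O, K) = √(K² + O²)
102*60 + E(-9, 9) = 102*60 + √(9² + (-9)²) = 6120 + √(81 + 81) = 6120 + √162 = 6120 + 9*√2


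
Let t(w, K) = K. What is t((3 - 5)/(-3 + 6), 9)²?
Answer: 81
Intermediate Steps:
t((3 - 5)/(-3 + 6), 9)² = 9² = 81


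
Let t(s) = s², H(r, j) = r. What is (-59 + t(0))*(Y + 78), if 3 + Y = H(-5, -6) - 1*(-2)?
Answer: -4248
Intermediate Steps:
Y = -6 (Y = -3 + (-5 - 1*(-2)) = -3 + (-5 + 2) = -3 - 3 = -6)
(-59 + t(0))*(Y + 78) = (-59 + 0²)*(-6 + 78) = (-59 + 0)*72 = -59*72 = -4248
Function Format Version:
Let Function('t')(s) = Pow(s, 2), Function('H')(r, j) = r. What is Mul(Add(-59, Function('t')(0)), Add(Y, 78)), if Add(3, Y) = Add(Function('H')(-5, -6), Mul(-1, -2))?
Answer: -4248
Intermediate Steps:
Y = -6 (Y = Add(-3, Add(-5, Mul(-1, -2))) = Add(-3, Add(-5, 2)) = Add(-3, -3) = -6)
Mul(Add(-59, Function('t')(0)), Add(Y, 78)) = Mul(Add(-59, Pow(0, 2)), Add(-6, 78)) = Mul(Add(-59, 0), 72) = Mul(-59, 72) = -4248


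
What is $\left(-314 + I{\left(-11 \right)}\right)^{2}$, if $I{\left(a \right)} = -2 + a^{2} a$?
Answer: $2712609$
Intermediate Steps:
$I{\left(a \right)} = -2 + a^{3}$
$\left(-314 + I{\left(-11 \right)}\right)^{2} = \left(-314 + \left(-2 + \left(-11\right)^{3}\right)\right)^{2} = \left(-314 - 1333\right)^{2} = \left(-1647\right)^{2} = 2712609$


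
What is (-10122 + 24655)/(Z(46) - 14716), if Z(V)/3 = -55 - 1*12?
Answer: -14533/14917 ≈ -0.97426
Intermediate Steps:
Z(V) = -201 (Z(V) = 3*(-55 - 1*12) = 3*(-55 - 12) = 3*(-67) = -201)
(-10122 + 24655)/(Z(46) - 14716) = (-10122 + 24655)/(-201 - 14716) = 14533/(-14917) = 14533*(-1/14917) = -14533/14917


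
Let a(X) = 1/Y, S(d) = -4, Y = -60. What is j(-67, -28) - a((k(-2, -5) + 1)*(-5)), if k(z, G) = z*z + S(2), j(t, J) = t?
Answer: -4019/60 ≈ -66.983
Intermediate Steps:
k(z, G) = -4 + z² (k(z, G) = z*z - 4 = z² - 4 = -4 + z²)
a(X) = -1/60 (a(X) = 1/(-60) = -1/60)
j(-67, -28) - a((k(-2, -5) + 1)*(-5)) = -67 - 1*(-1/60) = -67 + 1/60 = -4019/60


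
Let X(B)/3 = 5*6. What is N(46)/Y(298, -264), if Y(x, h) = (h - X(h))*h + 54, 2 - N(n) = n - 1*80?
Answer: 2/5195 ≈ 0.00038499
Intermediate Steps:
X(B) = 90 (X(B) = 3*(5*6) = 3*30 = 90)
N(n) = 82 - n (N(n) = 2 - (n - 1*80) = 2 - (n - 80) = 2 - (-80 + n) = 2 + (80 - n) = 82 - n)
Y(x, h) = 54 + h*(-90 + h) (Y(x, h) = (h - 1*90)*h + 54 = (h - 90)*h + 54 = (-90 + h)*h + 54 = h*(-90 + h) + 54 = 54 + h*(-90 + h))
N(46)/Y(298, -264) = (82 - 1*46)/(54 + (-264)² - 90*(-264)) = (82 - 46)/(54 + 69696 + 23760) = 36/93510 = 36*(1/93510) = 2/5195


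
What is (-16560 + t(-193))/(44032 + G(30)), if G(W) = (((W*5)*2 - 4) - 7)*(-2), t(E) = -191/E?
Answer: -3195889/8386622 ≈ -0.38107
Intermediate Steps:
G(W) = 22 - 20*W (G(W) = (((5*W)*2 - 4) - 7)*(-2) = ((10*W - 4) - 7)*(-2) = ((-4 + 10*W) - 7)*(-2) = (-11 + 10*W)*(-2) = 22 - 20*W)
(-16560 + t(-193))/(44032 + G(30)) = (-16560 - 191/(-193))/(44032 + (22 - 20*30)) = (-16560 - 191*(-1/193))/(44032 + (22 - 600)) = (-16560 + 191/193)/(44032 - 578) = -3195889/193/43454 = -3195889/193*1/43454 = -3195889/8386622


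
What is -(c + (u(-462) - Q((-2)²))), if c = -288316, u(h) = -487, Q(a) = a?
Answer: 288807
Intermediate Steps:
-(c + (u(-462) - Q((-2)²))) = -(-288316 + (-487 - 1*(-2)²)) = -(-288316 + (-487 - 1*4)) = -(-288316 + (-487 - 4)) = -(-288316 - 491) = -1*(-288807) = 288807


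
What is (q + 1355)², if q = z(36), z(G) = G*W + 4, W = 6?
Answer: 2480625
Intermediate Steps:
z(G) = 4 + 6*G (z(G) = G*6 + 4 = 6*G + 4 = 4 + 6*G)
q = 220 (q = 4 + 6*36 = 4 + 216 = 220)
(q + 1355)² = (220 + 1355)² = 1575² = 2480625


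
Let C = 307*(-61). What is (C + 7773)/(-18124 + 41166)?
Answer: -5477/11521 ≈ -0.47539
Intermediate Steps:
C = -18727
(C + 7773)/(-18124 + 41166) = (-18727 + 7773)/(-18124 + 41166) = -10954/23042 = -10954*1/23042 = -5477/11521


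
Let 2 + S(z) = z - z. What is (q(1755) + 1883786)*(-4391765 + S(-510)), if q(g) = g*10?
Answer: -8350224700712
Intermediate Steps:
S(z) = -2 (S(z) = -2 + (z - z) = -2 + 0 = -2)
q(g) = 10*g
(q(1755) + 1883786)*(-4391765 + S(-510)) = (10*1755 + 1883786)*(-4391765 - 2) = (17550 + 1883786)*(-4391767) = 1901336*(-4391767) = -8350224700712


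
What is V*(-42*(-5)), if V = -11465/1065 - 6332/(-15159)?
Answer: -779586990/358763 ≈ -2173.0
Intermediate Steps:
V = -3712319/358763 (V = -11465*1/1065 - 6332*(-1/15159) = -2293/213 + 6332/15159 = -3712319/358763 ≈ -10.348)
V*(-42*(-5)) = -(-155917398)*(-5)/358763 = -3712319/358763*210 = -779586990/358763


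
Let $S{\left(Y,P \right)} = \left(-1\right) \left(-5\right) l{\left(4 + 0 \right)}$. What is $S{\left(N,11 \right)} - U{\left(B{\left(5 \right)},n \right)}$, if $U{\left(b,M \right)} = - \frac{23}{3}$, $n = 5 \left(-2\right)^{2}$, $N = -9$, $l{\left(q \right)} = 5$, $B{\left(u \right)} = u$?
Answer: $\frac{98}{3} \approx 32.667$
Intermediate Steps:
$n = 20$ ($n = 5 \cdot 4 = 20$)
$S{\left(Y,P \right)} = 25$ ($S{\left(Y,P \right)} = \left(-1\right) \left(-5\right) 5 = 5 \cdot 5 = 25$)
$U{\left(b,M \right)} = - \frac{23}{3}$
$S{\left(N,11 \right)} - U{\left(B{\left(5 \right)},n \right)} = 25 - - \frac{23}{3} = 25 + \frac{23}{3} = \frac{98}{3}$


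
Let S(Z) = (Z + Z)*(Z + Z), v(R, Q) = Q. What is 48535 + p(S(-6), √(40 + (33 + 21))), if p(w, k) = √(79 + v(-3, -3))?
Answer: 48535 + 2*√19 ≈ 48544.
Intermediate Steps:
S(Z) = 4*Z² (S(Z) = (2*Z)*(2*Z) = 4*Z²)
p(w, k) = 2*√19 (p(w, k) = √(79 - 3) = √76 = 2*√19)
48535 + p(S(-6), √(40 + (33 + 21))) = 48535 + 2*√19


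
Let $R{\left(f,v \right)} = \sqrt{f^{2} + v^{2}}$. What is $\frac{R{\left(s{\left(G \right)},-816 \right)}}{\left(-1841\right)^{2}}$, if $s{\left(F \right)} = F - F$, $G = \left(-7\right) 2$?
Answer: $\frac{816}{3389281} \approx 0.00024076$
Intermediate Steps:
$G = -14$
$s{\left(F \right)} = 0$
$\frac{R{\left(s{\left(G \right)},-816 \right)}}{\left(-1841\right)^{2}} = \frac{\sqrt{0^{2} + \left(-816\right)^{2}}}{\left(-1841\right)^{2}} = \frac{\sqrt{0 + 665856}}{3389281} = \sqrt{665856} \cdot \frac{1}{3389281} = 816 \cdot \frac{1}{3389281} = \frac{816}{3389281}$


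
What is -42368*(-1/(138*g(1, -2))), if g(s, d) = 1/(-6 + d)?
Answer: -169472/69 ≈ -2456.1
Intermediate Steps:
-42368*(-1/(138*g(1, -2))) = -42368/((6/(-6 - 2))*(-23)) = -42368/((6/(-8))*(-23)) = -42368/(-1/8*6*(-23)) = -42368/((-3/4*(-23))) = -42368/69/4 = -42368*4/69 = -169472/69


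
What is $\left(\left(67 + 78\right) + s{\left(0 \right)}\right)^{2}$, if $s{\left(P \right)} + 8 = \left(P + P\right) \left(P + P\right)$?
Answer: $18769$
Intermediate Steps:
$s{\left(P \right)} = -8 + 4 P^{2}$ ($s{\left(P \right)} = -8 + \left(P + P\right) \left(P + P\right) = -8 + 2 P 2 P = -8 + 4 P^{2}$)
$\left(\left(67 + 78\right) + s{\left(0 \right)}\right)^{2} = \left(\left(67 + 78\right) - \left(8 - 4 \cdot 0^{2}\right)\right)^{2} = \left(145 + \left(-8 + 4 \cdot 0\right)\right)^{2} = \left(145 + \left(-8 + 0\right)\right)^{2} = \left(145 - 8\right)^{2} = 137^{2} = 18769$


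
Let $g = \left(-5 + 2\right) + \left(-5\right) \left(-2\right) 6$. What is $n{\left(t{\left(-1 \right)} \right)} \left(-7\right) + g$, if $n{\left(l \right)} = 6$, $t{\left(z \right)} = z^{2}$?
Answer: $15$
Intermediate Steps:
$g = 57$ ($g = -3 + 10 \cdot 6 = -3 + 60 = 57$)
$n{\left(t{\left(-1 \right)} \right)} \left(-7\right) + g = 6 \left(-7\right) + 57 = -42 + 57 = 15$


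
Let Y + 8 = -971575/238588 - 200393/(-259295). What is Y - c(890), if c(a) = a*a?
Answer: -49003708462444221/61864675460 ≈ -7.9211e+5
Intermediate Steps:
c(a) = a²
Y = -699030578221/61864675460 (Y = -8 + (-971575/238588 - 200393/(-259295)) = -8 + (-971575*1/238588 - 200393*(-1/259295)) = -8 + (-971575/238588 + 200393/259295) = -8 - 204113174541/61864675460 = -699030578221/61864675460 ≈ -11.299)
Y - c(890) = -699030578221/61864675460 - 1*890² = -699030578221/61864675460 - 1*792100 = -699030578221/61864675460 - 792100 = -49003708462444221/61864675460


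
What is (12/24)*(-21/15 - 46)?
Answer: -237/10 ≈ -23.700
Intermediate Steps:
(12/24)*(-21/15 - 46) = (12*(1/24))*(-21*1/15 - 46) = (-7/5 - 46)/2 = (1/2)*(-237/5) = -237/10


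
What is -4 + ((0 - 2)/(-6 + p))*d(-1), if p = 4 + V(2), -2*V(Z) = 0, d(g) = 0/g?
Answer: -4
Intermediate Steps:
d(g) = 0
V(Z) = 0 (V(Z) = -½*0 = 0)
p = 4 (p = 4 + 0 = 4)
-4 + ((0 - 2)/(-6 + p))*d(-1) = -4 + ((0 - 2)/(-6 + 4))*0 = -4 - 2/(-2)*0 = -4 - 2*(-½)*0 = -4 + 1*0 = -4 + 0 = -4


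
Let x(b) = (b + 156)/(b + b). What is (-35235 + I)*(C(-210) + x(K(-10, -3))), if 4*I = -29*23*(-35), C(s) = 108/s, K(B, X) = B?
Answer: 12864893/56 ≈ 2.2973e+5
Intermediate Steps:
x(b) = (156 + b)/(2*b) (x(b) = (156 + b)/((2*b)) = (156 + b)*(1/(2*b)) = (156 + b)/(2*b))
I = 23345/4 (I = (-29*23*(-35))/4 = (-667*(-35))/4 = (¼)*23345 = 23345/4 ≈ 5836.3)
(-35235 + I)*(C(-210) + x(K(-10, -3))) = (-35235 + 23345/4)*(108/(-210) + (½)*(156 - 10)/(-10)) = -117595*(108*(-1/210) + (½)*(-⅒)*146)/4 = -117595*(-18/35 - 73/10)/4 = -117595/4*(-547/70) = 12864893/56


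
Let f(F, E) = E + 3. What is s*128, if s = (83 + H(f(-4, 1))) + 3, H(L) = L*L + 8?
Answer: 14080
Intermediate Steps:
f(F, E) = 3 + E
H(L) = 8 + L² (H(L) = L² + 8 = 8 + L²)
s = 110 (s = (83 + (8 + (3 + 1)²)) + 3 = (83 + (8 + 4²)) + 3 = (83 + (8 + 16)) + 3 = (83 + 24) + 3 = 107 + 3 = 110)
s*128 = 110*128 = 14080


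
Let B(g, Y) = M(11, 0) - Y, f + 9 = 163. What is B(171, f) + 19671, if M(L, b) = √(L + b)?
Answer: 19517 + √11 ≈ 19520.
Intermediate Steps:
f = 154 (f = -9 + 163 = 154)
B(g, Y) = √11 - Y (B(g, Y) = √(11 + 0) - Y = √11 - Y)
B(171, f) + 19671 = (√11 - 1*154) + 19671 = (√11 - 154) + 19671 = (-154 + √11) + 19671 = 19517 + √11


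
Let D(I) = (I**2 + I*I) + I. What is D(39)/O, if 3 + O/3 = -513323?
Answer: -1027/513326 ≈ -0.0020007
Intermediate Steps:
D(I) = I + 2*I**2 (D(I) = (I**2 + I**2) + I = 2*I**2 + I = I + 2*I**2)
O = -1539978 (O = -9 + 3*(-513323) = -9 - 1539969 = -1539978)
D(39)/O = (39*(1 + 2*39))/(-1539978) = (39*(1 + 78))*(-1/1539978) = (39*79)*(-1/1539978) = 3081*(-1/1539978) = -1027/513326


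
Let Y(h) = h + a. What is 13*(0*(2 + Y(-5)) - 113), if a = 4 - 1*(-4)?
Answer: -1469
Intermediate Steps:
a = 8 (a = 4 + 4 = 8)
Y(h) = 8 + h (Y(h) = h + 8 = 8 + h)
13*(0*(2 + Y(-5)) - 113) = 13*(0*(2 + (8 - 5)) - 113) = 13*(0*(2 + 3) - 113) = 13*(0*5 - 113) = 13*(0 - 113) = 13*(-113) = -1469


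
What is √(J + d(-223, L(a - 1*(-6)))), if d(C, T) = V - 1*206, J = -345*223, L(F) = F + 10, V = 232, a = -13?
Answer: I*√76909 ≈ 277.32*I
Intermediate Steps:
L(F) = 10 + F
J = -76935
d(C, T) = 26 (d(C, T) = 232 - 1*206 = 232 - 206 = 26)
√(J + d(-223, L(a - 1*(-6)))) = √(-76935 + 26) = √(-76909) = I*√76909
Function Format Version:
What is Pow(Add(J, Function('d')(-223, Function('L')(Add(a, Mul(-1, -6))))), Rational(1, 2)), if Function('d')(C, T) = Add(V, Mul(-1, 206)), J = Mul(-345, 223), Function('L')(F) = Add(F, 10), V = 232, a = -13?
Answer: Mul(I, Pow(76909, Rational(1, 2))) ≈ Mul(277.32, I)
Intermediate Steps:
Function('L')(F) = Add(10, F)
J = -76935
Function('d')(C, T) = 26 (Function('d')(C, T) = Add(232, Mul(-1, 206)) = Add(232, -206) = 26)
Pow(Add(J, Function('d')(-223, Function('L')(Add(a, Mul(-1, -6))))), Rational(1, 2)) = Pow(Add(-76935, 26), Rational(1, 2)) = Pow(-76909, Rational(1, 2)) = Mul(I, Pow(76909, Rational(1, 2)))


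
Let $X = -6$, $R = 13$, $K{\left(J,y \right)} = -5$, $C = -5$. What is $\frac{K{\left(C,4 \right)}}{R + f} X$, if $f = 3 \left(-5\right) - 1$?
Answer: $-10$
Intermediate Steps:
$f = -16$ ($f = -15 - 1 = -16$)
$\frac{K{\left(C,4 \right)}}{R + f} X = \frac{1}{13 - 16} \left(-5\right) \left(-6\right) = \frac{1}{-3} \left(-5\right) \left(-6\right) = \left(- \frac{1}{3}\right) \left(-5\right) \left(-6\right) = \frac{5}{3} \left(-6\right) = -10$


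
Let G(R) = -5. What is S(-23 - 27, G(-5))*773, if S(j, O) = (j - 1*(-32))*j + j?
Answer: 657050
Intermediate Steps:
S(j, O) = j + j*(32 + j) (S(j, O) = (j + 32)*j + j = (32 + j)*j + j = j*(32 + j) + j = j + j*(32 + j))
S(-23 - 27, G(-5))*773 = ((-23 - 27)*(33 + (-23 - 27)))*773 = -50*(33 - 50)*773 = -50*(-17)*773 = 850*773 = 657050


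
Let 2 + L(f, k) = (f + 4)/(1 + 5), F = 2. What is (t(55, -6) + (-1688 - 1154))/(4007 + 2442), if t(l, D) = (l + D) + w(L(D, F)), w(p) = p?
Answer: -8386/19347 ≈ -0.43345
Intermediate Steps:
L(f, k) = -4/3 + f/6 (L(f, k) = -2 + (f + 4)/(1 + 5) = -2 + (4 + f)/6 = -2 + (4 + f)*(1/6) = -2 + (2/3 + f/6) = -4/3 + f/6)
t(l, D) = -4/3 + l + 7*D/6 (t(l, D) = (l + D) + (-4/3 + D/6) = (D + l) + (-4/3 + D/6) = -4/3 + l + 7*D/6)
(t(55, -6) + (-1688 - 1154))/(4007 + 2442) = ((-4/3 + 55 + (7/6)*(-6)) + (-1688 - 1154))/(4007 + 2442) = ((-4/3 + 55 - 7) - 2842)/6449 = (140/3 - 2842)*(1/6449) = -8386/3*1/6449 = -8386/19347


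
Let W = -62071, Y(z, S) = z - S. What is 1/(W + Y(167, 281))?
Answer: -1/62185 ≈ -1.6081e-5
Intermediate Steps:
1/(W + Y(167, 281)) = 1/(-62071 + (167 - 1*281)) = 1/(-62071 + (167 - 281)) = 1/(-62071 - 114) = 1/(-62185) = -1/62185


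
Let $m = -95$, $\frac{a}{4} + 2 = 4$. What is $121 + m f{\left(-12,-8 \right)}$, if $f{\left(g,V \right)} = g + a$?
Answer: $501$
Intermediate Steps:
$a = 8$ ($a = -8 + 4 \cdot 4 = -8 + 16 = 8$)
$f{\left(g,V \right)} = 8 + g$ ($f{\left(g,V \right)} = g + 8 = 8 + g$)
$121 + m f{\left(-12,-8 \right)} = 121 - 95 \left(8 - 12\right) = 121 - -380 = 121 + 380 = 501$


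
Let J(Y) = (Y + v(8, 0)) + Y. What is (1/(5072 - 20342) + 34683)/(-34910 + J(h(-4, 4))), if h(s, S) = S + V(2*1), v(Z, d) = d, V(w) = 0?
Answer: -75658487/76136220 ≈ -0.99372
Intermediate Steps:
h(s, S) = S (h(s, S) = S + 0 = S)
J(Y) = 2*Y (J(Y) = (Y + 0) + Y = Y + Y = 2*Y)
(1/(5072 - 20342) + 34683)/(-34910 + J(h(-4, 4))) = (1/(5072 - 20342) + 34683)/(-34910 + 2*4) = (1/(-15270) + 34683)/(-34910 + 8) = (-1/15270 + 34683)/(-34902) = (529609409/15270)*(-1/34902) = -75658487/76136220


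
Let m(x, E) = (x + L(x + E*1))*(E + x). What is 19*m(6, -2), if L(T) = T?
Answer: 760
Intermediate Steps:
m(x, E) = (E + x)*(E + 2*x) (m(x, E) = (x + (x + E*1))*(E + x) = (x + (x + E))*(E + x) = (x + (E + x))*(E + x) = (E + 2*x)*(E + x) = (E + x)*(E + 2*x))
19*m(6, -2) = 19*((-2)² + 2*6² + 3*(-2)*6) = 19*(4 + 2*36 - 36) = 19*(4 + 72 - 36) = 19*40 = 760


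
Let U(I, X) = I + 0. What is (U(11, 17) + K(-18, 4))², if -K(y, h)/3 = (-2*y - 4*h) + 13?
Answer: 7744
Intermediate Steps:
U(I, X) = I
K(y, h) = -39 + 6*y + 12*h (K(y, h) = -3*((-2*y - 4*h) + 13) = -3*((-4*h - 2*y) + 13) = -3*(13 - 4*h - 2*y) = -39 + 6*y + 12*h)
(U(11, 17) + K(-18, 4))² = (11 + (-39 + 6*(-18) + 12*4))² = (11 + (-39 - 108 + 48))² = (11 - 99)² = (-88)² = 7744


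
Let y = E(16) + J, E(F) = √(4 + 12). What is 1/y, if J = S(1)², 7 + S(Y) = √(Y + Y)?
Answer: 55/2633 + 14*√2/2633 ≈ 0.028408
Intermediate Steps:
S(Y) = -7 + √2*√Y (S(Y) = -7 + √(Y + Y) = -7 + √(2*Y) = -7 + √2*√Y)
E(F) = 4 (E(F) = √16 = 4)
J = (-7 + √2)² (J = (-7 + √2*√1)² = (-7 + √2*1)² = (-7 + √2)² ≈ 31.201)
y = 4 + (7 - √2)² ≈ 35.201
1/y = 1/(55 - 14*√2)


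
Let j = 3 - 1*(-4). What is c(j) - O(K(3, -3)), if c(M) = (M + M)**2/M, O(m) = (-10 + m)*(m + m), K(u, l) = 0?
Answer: 28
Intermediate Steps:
j = 7 (j = 3 + 4 = 7)
O(m) = 2*m*(-10 + m) (O(m) = (-10 + m)*(2*m) = 2*m*(-10 + m))
c(M) = 4*M (c(M) = (2*M)**2/M = (4*M**2)/M = 4*M)
c(j) - O(K(3, -3)) = 4*7 - 2*0*(-10 + 0) = 28 - 2*0*(-10) = 28 - 1*0 = 28 + 0 = 28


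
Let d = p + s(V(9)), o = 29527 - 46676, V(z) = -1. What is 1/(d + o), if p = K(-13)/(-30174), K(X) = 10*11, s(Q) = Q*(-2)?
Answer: -15087/258696844 ≈ -5.8319e-5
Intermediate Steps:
s(Q) = -2*Q
K(X) = 110
p = -55/15087 (p = 110/(-30174) = 110*(-1/30174) = -55/15087 ≈ -0.0036455)
o = -17149
d = 30119/15087 (d = -55/15087 - 2*(-1) = -55/15087 + 2 = 30119/15087 ≈ 1.9964)
1/(d + o) = 1/(30119/15087 - 17149) = 1/(-258696844/15087) = -15087/258696844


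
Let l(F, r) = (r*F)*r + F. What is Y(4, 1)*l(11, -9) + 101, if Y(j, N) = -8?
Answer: -7115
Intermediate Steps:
l(F, r) = F + F*r² (l(F, r) = (F*r)*r + F = F*r² + F = F + F*r²)
Y(4, 1)*l(11, -9) + 101 = -88*(1 + (-9)²) + 101 = -88*(1 + 81) + 101 = -88*82 + 101 = -8*902 + 101 = -7216 + 101 = -7115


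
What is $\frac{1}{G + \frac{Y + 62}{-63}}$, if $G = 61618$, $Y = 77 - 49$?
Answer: $\frac{7}{431316} \approx 1.6229 \cdot 10^{-5}$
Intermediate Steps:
$Y = 28$
$\frac{1}{G + \frac{Y + 62}{-63}} = \frac{1}{61618 + \frac{28 + 62}{-63}} = \frac{1}{61618 + 90 \left(- \frac{1}{63}\right)} = \frac{1}{61618 - \frac{10}{7}} = \frac{1}{\frac{431316}{7}} = \frac{7}{431316}$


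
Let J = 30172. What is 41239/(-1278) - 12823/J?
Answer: -630325451/19279908 ≈ -32.693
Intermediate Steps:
41239/(-1278) - 12823/J = 41239/(-1278) - 12823/30172 = 41239*(-1/1278) - 12823*1/30172 = -41239/1278 - 12823/30172 = -630325451/19279908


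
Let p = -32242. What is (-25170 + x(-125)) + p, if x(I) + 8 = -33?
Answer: -57453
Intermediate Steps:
x(I) = -41 (x(I) = -8 - 33 = -41)
(-25170 + x(-125)) + p = (-25170 - 41) - 32242 = -25211 - 32242 = -57453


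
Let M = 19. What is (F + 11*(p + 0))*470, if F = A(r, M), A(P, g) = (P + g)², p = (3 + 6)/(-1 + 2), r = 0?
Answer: 216200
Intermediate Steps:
p = 9 (p = 9/1 = 9*1 = 9)
F = 361 (F = (0 + 19)² = 19² = 361)
(F + 11*(p + 0))*470 = (361 + 11*(9 + 0))*470 = (361 + 11*9)*470 = (361 + 99)*470 = 460*470 = 216200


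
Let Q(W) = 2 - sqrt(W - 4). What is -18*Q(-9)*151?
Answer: -5436 + 2718*I*sqrt(13) ≈ -5436.0 + 9799.9*I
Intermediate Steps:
Q(W) = 2 - sqrt(-4 + W)
-18*Q(-9)*151 = -18*(2 - sqrt(-4 - 9))*151 = -18*(2 - sqrt(-13))*151 = -18*(2 - I*sqrt(13))*151 = (-36 + 18*I*sqrt(13))*151 = -5436 + 2718*I*sqrt(13)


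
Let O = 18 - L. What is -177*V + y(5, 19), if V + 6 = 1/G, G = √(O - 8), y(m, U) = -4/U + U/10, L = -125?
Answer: 202101/190 - 59*√15/15 ≈ 1048.5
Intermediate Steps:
O = 143 (O = 18 - 1*(-125) = 18 + 125 = 143)
y(m, U) = -4/U + U/10 (y(m, U) = -4/U + U*(⅒) = -4/U + U/10)
G = 3*√15 (G = √(143 - 8) = √135 = 3*√15 ≈ 11.619)
V = -6 + √15/45 (V = -6 + 1/(3*√15) = -6 + √15/45 ≈ -5.9139)
-177*V + y(5, 19) = -177*(-6 + √15/45) + (-4/19 + (⅒)*19) = (1062 - 59*√15/15) + (-4*1/19 + 19/10) = (1062 - 59*√15/15) + (-4/19 + 19/10) = (1062 - 59*√15/15) + 321/190 = 202101/190 - 59*√15/15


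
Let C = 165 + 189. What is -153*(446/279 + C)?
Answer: -1686604/31 ≈ -54407.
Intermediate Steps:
C = 354
-153*(446/279 + C) = -153*(446/279 + 354) = -153*99212/279 = -1686604/31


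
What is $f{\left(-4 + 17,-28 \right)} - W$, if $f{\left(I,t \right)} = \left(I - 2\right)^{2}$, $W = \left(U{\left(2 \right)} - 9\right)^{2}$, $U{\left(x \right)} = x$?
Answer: $72$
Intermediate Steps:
$W = 49$ ($W = \left(2 - 9\right)^{2} = \left(-7\right)^{2} = 49$)
$f{\left(I,t \right)} = \left(-2 + I\right)^{2}$
$f{\left(-4 + 17,-28 \right)} - W = \left(-2 + \left(-4 + 17\right)\right)^{2} - 49 = \left(-2 + 13\right)^{2} - 49 = 11^{2} - 49 = 121 - 49 = 72$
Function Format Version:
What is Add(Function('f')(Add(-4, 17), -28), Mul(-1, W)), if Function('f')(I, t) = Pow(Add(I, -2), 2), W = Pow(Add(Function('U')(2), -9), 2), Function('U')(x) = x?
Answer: 72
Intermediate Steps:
W = 49 (W = Pow(Add(2, -9), 2) = Pow(-7, 2) = 49)
Function('f')(I, t) = Pow(Add(-2, I), 2)
Add(Function('f')(Add(-4, 17), -28), Mul(-1, W)) = Add(Pow(Add(-2, Add(-4, 17)), 2), Mul(-1, 49)) = Add(Pow(Add(-2, 13), 2), -49) = Add(Pow(11, 2), -49) = Add(121, -49) = 72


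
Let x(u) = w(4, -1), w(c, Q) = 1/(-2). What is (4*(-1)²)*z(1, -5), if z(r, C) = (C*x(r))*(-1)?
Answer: -10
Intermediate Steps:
w(c, Q) = -½
x(u) = -½
z(r, C) = C/2 (z(r, C) = (C*(-½))*(-1) = -C/2*(-1) = C/2)
(4*(-1)²)*z(1, -5) = (4*(-1)²)*((½)*(-5)) = (4*1)*(-5/2) = 4*(-5/2) = -10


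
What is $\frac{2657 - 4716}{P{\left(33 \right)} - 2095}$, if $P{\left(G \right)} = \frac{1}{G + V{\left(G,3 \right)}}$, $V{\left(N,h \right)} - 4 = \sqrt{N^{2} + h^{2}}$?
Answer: $\frac{194818462}{198211791} - \frac{2059 \sqrt{122}}{396423582} \approx 0.98282$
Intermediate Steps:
$V{\left(N,h \right)} = 4 + \sqrt{N^{2} + h^{2}}$
$P{\left(G \right)} = \frac{1}{4 + G + \sqrt{9 + G^{2}}}$ ($P{\left(G \right)} = \frac{1}{G + \left(4 + \sqrt{G^{2} + 3^{2}}\right)} = \frac{1}{G + \left(4 + \sqrt{G^{2} + 9}\right)} = \frac{1}{G + \left(4 + \sqrt{9 + G^{2}}\right)} = \frac{1}{4 + G + \sqrt{9 + G^{2}}}$)
$\frac{2657 - 4716}{P{\left(33 \right)} - 2095} = \frac{2657 - 4716}{\frac{1}{4 + 33 + \sqrt{9 + 33^{2}}} - 2095} = - \frac{2059}{\frac{1}{4 + 33 + \sqrt{9 + 1089}} - 2095} = - \frac{2059}{\frac{1}{4 + 33 + \sqrt{1098}} - 2095} = - \frac{2059}{\frac{1}{4 + 33 + 3 \sqrt{122}} - 2095} = - \frac{2059}{\frac{1}{37 + 3 \sqrt{122}} - 2095} = - \frac{2059}{-2095 + \frac{1}{37 + 3 \sqrt{122}}}$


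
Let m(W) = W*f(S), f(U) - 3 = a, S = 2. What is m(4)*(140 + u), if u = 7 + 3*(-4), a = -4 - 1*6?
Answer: -3780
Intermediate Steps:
a = -10 (a = -4 - 6 = -10)
u = -5 (u = 7 - 12 = -5)
f(U) = -7 (f(U) = 3 - 10 = -7)
m(W) = -7*W (m(W) = W*(-7) = -7*W)
m(4)*(140 + u) = (-7*4)*(140 - 5) = -28*135 = -3780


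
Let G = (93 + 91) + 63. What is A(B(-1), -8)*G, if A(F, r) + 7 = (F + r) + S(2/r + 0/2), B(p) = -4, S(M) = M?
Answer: -19019/4 ≈ -4754.8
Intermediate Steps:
A(F, r) = -7 + F + r + 2/r (A(F, r) = -7 + ((F + r) + (2/r + 0/2)) = -7 + ((F + r) + (2/r + 0*(½))) = -7 + ((F + r) + (2/r + 0)) = -7 + ((F + r) + 2/r) = -7 + (F + r + 2/r) = -7 + F + r + 2/r)
G = 247 (G = 184 + 63 = 247)
A(B(-1), -8)*G = (-7 - 4 - 8 + 2/(-8))*247 = (-7 - 4 - 8 + 2*(-⅛))*247 = (-7 - 4 - 8 - ¼)*247 = -77/4*247 = -19019/4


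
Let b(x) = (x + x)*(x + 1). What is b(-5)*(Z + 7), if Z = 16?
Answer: 920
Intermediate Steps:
b(x) = 2*x*(1 + x) (b(x) = (2*x)*(1 + x) = 2*x*(1 + x))
b(-5)*(Z + 7) = (2*(-5)*(1 - 5))*(16 + 7) = (2*(-5)*(-4))*23 = 40*23 = 920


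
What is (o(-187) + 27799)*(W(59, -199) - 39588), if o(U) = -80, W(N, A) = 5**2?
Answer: -1096646797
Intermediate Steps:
W(N, A) = 25
(o(-187) + 27799)*(W(59, -199) - 39588) = (-80 + 27799)*(25 - 39588) = 27719*(-39563) = -1096646797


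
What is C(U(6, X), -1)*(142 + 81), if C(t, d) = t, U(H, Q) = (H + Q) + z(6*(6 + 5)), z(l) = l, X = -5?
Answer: 14941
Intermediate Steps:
U(H, Q) = 66 + H + Q (U(H, Q) = (H + Q) + 6*(6 + 5) = (H + Q) + 6*11 = (H + Q) + 66 = 66 + H + Q)
C(U(6, X), -1)*(142 + 81) = (66 + 6 - 5)*(142 + 81) = 67*223 = 14941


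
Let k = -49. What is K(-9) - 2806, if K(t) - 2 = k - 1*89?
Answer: -2942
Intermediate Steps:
K(t) = -136 (K(t) = 2 + (-49 - 1*89) = 2 + (-49 - 89) = 2 - 138 = -136)
K(-9) - 2806 = -136 - 2806 = -2942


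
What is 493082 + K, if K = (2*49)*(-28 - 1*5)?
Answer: 489848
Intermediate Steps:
K = -3234 (K = 98*(-28 - 5) = 98*(-33) = -3234)
493082 + K = 493082 - 3234 = 489848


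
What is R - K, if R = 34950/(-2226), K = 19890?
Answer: -7385015/371 ≈ -19906.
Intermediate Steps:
R = -5825/371 (R = 34950*(-1/2226) = -5825/371 ≈ -15.701)
R - K = -5825/371 - 1*19890 = -5825/371 - 19890 = -7385015/371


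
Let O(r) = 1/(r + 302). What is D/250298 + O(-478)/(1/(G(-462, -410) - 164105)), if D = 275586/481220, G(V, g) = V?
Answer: 2477729059645207/2649864878320 ≈ 935.04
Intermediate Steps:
O(r) = 1/(302 + r)
D = 137793/240610 (D = 275586*(1/481220) = 137793/240610 ≈ 0.57268)
D/250298 + O(-478)/(1/(G(-462, -410) - 164105)) = (137793/240610)/250298 + 1/((302 - 478)*(1/(-462 - 164105))) = (137793/240610)*(1/250298) + 1/((-176)*(1/(-164567))) = 137793/60224201780 - 1/(176*(-1/164567)) = 137793/60224201780 - 1/176*(-164567) = 137793/60224201780 + 164567/176 = 2477729059645207/2649864878320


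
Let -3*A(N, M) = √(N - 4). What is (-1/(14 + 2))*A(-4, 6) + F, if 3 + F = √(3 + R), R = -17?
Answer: -3 + I*√14 + I*√2/24 ≈ -3.0 + 3.8006*I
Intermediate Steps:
F = -3 + I*√14 (F = -3 + √(3 - 17) = -3 + √(-14) = -3 + I*√14 ≈ -3.0 + 3.7417*I)
A(N, M) = -√(-4 + N)/3 (A(N, M) = -√(N - 4)/3 = -√(-4 + N)/3)
(-1/(14 + 2))*A(-4, 6) + F = (-1/(14 + 2))*(-√(-4 - 4)/3) + (-3 + I*√14) = (-1/16)*(-2*I*√2/3) + (-3 + I*√14) = (-1*1/16)*(-2*I*√2/3) + (-3 + I*√14) = -(-1)*I*√2/24 + (-3 + I*√14) = I*√2/24 + (-3 + I*√14) = -3 + I*√14 + I*√2/24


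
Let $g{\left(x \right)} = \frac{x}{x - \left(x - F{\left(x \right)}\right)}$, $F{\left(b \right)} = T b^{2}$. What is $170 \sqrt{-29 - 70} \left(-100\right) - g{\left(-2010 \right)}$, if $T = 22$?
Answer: $\frac{1}{44220} - 51000 i \sqrt{11} \approx 2.2614 \cdot 10^{-5} - 1.6915 \cdot 10^{5} i$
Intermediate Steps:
$F{\left(b \right)} = 22 b^{2}$
$g{\left(x \right)} = \frac{1}{22 x}$ ($g{\left(x \right)} = \frac{x}{x + \left(22 x^{2} - x\right)} = \frac{x}{x + \left(- x + 22 x^{2}\right)} = \frac{x}{22 x^{2}} = \frac{1}{22 x^{2}} x = \frac{1}{22 x}$)
$170 \sqrt{-29 - 70} \left(-100\right) - g{\left(-2010 \right)} = 170 \sqrt{-29 - 70} \left(-100\right) - \frac{1}{22 \left(-2010\right)} = 170 \sqrt{-99} \left(-100\right) - \frac{1}{22} \left(- \frac{1}{2010}\right) = 170 \cdot 3 i \sqrt{11} \left(-100\right) - - \frac{1}{44220} = 510 i \sqrt{11} \left(-100\right) + \frac{1}{44220} = - 51000 i \sqrt{11} + \frac{1}{44220} = \frac{1}{44220} - 51000 i \sqrt{11}$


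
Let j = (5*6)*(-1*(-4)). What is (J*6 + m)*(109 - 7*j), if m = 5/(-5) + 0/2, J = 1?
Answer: -3655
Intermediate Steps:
m = -1 (m = 5*(-⅕) + 0*(½) = -1 + 0 = -1)
j = 120 (j = 30*4 = 120)
(J*6 + m)*(109 - 7*j) = (1*6 - 1)*(109 - 7*120) = (6 - 1)*(109 - 840) = 5*(-731) = -3655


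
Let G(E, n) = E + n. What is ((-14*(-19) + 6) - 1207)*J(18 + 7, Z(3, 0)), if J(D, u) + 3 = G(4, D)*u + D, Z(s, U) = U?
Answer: -20570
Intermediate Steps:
J(D, u) = -3 + D + u*(4 + D) (J(D, u) = -3 + ((4 + D)*u + D) = -3 + (u*(4 + D) + D) = -3 + (D + u*(4 + D)) = -3 + D + u*(4 + D))
((-14*(-19) + 6) - 1207)*J(18 + 7, Z(3, 0)) = ((-14*(-19) + 6) - 1207)*(-3 + (18 + 7) + 0*(4 + (18 + 7))) = ((266 + 6) - 1207)*(-3 + 25 + 0*(4 + 25)) = (272 - 1207)*(-3 + 25 + 0*29) = -935*(-3 + 25 + 0) = -935*22 = -20570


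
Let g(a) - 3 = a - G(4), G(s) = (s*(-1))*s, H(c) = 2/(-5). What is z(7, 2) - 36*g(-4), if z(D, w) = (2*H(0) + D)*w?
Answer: -2638/5 ≈ -527.60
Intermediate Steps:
H(c) = -2/5 (H(c) = 2*(-1/5) = -2/5)
G(s) = -s**2 (G(s) = (-s)*s = -s**2)
z(D, w) = w*(-4/5 + D) (z(D, w) = (2*(-2/5) + D)*w = (-4/5 + D)*w = w*(-4/5 + D))
g(a) = 19 + a (g(a) = 3 + (a - (-1)*4**2) = 3 + (a - (-1)*16) = 3 + (a - 1*(-16)) = 3 + (a + 16) = 3 + (16 + a) = 19 + a)
z(7, 2) - 36*g(-4) = (1/5)*2*(-4 + 5*7) - 36*(19 - 4) = (1/5)*2*(-4 + 35) - 36*15 = (1/5)*2*31 - 540 = 62/5 - 540 = -2638/5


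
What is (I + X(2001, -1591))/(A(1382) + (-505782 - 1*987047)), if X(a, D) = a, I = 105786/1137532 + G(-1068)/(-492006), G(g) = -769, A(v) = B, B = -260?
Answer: -139994716632752/104455119582789261 ≈ -0.0013402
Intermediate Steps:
A(v) = -260
I = 6615263603/69959071149 (I = 105786/1137532 - 769/(-492006) = 105786*(1/1137532) - 769*(-1/492006) = 52893/568766 + 769/492006 = 6615263603/69959071149 ≈ 0.094559)
(I + X(2001, -1591))/(A(1382) + (-505782 - 1*987047)) = (6615263603/69959071149 + 2001)/(-260 + (-505782 - 1*987047)) = 139994716632752/(69959071149*(-260 + (-505782 - 987047))) = 139994716632752/(69959071149*(-260 - 1492829)) = (139994716632752/69959071149)/(-1493089) = (139994716632752/69959071149)*(-1/1493089) = -139994716632752/104455119582789261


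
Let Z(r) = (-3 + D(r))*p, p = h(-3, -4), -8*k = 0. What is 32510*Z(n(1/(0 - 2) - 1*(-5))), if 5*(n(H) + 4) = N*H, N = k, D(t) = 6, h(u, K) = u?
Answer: -292590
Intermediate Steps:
k = 0 (k = -1/8*0 = 0)
N = 0
p = -3
n(H) = -4 (n(H) = -4 + (0*H)/5 = -4 + (1/5)*0 = -4 + 0 = -4)
Z(r) = -9 (Z(r) = (-3 + 6)*(-3) = 3*(-3) = -9)
32510*Z(n(1/(0 - 2) - 1*(-5))) = 32510*(-9) = -292590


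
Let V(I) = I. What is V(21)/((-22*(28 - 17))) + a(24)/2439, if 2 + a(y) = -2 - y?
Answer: -57995/590238 ≈ -0.098257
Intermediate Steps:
a(y) = -4 - y (a(y) = -2 + (-2 - y) = -4 - y)
V(21)/((-22*(28 - 17))) + a(24)/2439 = 21/((-22*(28 - 17))) + (-4 - 1*24)/2439 = 21/((-22*11)) + (-4 - 24)*(1/2439) = 21/(-242) - 28*1/2439 = 21*(-1/242) - 28/2439 = -21/242 - 28/2439 = -57995/590238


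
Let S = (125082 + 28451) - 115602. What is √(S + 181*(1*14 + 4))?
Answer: √41189 ≈ 202.95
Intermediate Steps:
S = 37931 (S = 153533 - 115602 = 37931)
√(S + 181*(1*14 + 4)) = √(37931 + 181*(1*14 + 4)) = √(37931 + 181*(14 + 4)) = √(37931 + 181*18) = √(37931 + 3258) = √41189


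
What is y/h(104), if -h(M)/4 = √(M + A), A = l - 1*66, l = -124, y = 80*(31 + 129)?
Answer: 1600*I*√86/43 ≈ 345.06*I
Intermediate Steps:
y = 12800 (y = 80*160 = 12800)
A = -190 (A = -124 - 1*66 = -124 - 66 = -190)
h(M) = -4*√(-190 + M) (h(M) = -4*√(M - 190) = -4*√(-190 + M))
y/h(104) = 12800/((-4*√(-190 + 104))) = 12800/((-4*I*√86)) = 12800*(I*√86/344) = 1600*I*√86/43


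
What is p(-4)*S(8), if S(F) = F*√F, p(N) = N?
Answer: -64*√2 ≈ -90.510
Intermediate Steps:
S(F) = F^(3/2)
p(-4)*S(8) = -64*√2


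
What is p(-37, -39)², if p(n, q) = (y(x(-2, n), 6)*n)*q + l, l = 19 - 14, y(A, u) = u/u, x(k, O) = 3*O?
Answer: 2096704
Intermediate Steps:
y(A, u) = 1
l = 5
p(n, q) = 5 + n*q (p(n, q) = (1*n)*q + 5 = n*q + 5 = 5 + n*q)
p(-37, -39)² = (5 - 37*(-39))² = (5 + 1443)² = 1448² = 2096704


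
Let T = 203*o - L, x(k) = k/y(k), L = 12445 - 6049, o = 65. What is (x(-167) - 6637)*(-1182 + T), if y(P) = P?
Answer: -37274412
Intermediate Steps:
L = 6396
x(k) = 1 (x(k) = k/k = 1)
T = 6799 (T = 203*65 - 1*6396 = 13195 - 6396 = 6799)
(x(-167) - 6637)*(-1182 + T) = (1 - 6637)*(-1182 + 6799) = -6636*5617 = -37274412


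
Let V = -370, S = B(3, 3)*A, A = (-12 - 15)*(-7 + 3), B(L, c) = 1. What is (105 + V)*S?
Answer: -28620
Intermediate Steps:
A = 108 (A = -27*(-4) = 108)
S = 108 (S = 1*108 = 108)
(105 + V)*S = (105 - 370)*108 = -265*108 = -28620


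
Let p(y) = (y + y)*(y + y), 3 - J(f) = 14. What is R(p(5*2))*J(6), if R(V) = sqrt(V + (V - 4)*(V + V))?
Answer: -220*sqrt(793) ≈ -6195.3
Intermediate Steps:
J(f) = -11 (J(f) = 3 - 1*14 = 3 - 14 = -11)
p(y) = 4*y**2 (p(y) = (2*y)*(2*y) = 4*y**2)
R(V) = sqrt(V + 2*V*(-4 + V)) (R(V) = sqrt(V + (-4 + V)*(2*V)) = sqrt(V + 2*V*(-4 + V)))
R(p(5*2))*J(6) = sqrt((4*(5*2)**2)*(-7 + 2*(4*(5*2)**2)))*(-11) = sqrt((4*10**2)*(-7 + 2*(4*10**2)))*(-11) = sqrt((4*100)*(-7 + 2*(4*100)))*(-11) = sqrt(400*(-7 + 2*400))*(-11) = sqrt(400*(-7 + 800))*(-11) = sqrt(400*793)*(-11) = sqrt(317200)*(-11) = (20*sqrt(793))*(-11) = -220*sqrt(793)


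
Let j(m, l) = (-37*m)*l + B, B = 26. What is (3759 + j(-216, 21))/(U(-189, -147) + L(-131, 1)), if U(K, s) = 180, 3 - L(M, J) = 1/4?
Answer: 686468/731 ≈ 939.08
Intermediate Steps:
L(M, J) = 11/4 (L(M, J) = 3 - 1/4 = 3 - 1*¼ = 3 - ¼ = 11/4)
j(m, l) = 26 - 37*l*m (j(m, l) = (-37*m)*l + 26 = -37*l*m + 26 = 26 - 37*l*m)
(3759 + j(-216, 21))/(U(-189, -147) + L(-131, 1)) = (3759 + (26 - 37*21*(-216)))/(180 + 11/4) = (3759 + (26 + 167832))/(731/4) = (3759 + 167858)*(4/731) = 171617*(4/731) = 686468/731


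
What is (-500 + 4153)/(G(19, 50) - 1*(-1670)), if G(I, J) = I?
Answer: 3653/1689 ≈ 2.1628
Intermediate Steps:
(-500 + 4153)/(G(19, 50) - 1*(-1670)) = (-500 + 4153)/(19 - 1*(-1670)) = 3653/(19 + 1670) = 3653/1689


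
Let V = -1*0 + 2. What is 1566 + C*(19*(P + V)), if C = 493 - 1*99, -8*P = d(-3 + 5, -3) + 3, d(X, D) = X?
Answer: 47437/4 ≈ 11859.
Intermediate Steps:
P = -5/8 (P = -((-3 + 5) + 3)/8 = -(2 + 3)/8 = -⅛*5 = -5/8 ≈ -0.62500)
V = 2 (V = 0 + 2 = 2)
C = 394 (C = 493 - 99 = 394)
1566 + C*(19*(P + V)) = 1566 + 394*(19*(-5/8 + 2)) = 1566 + 394*(19*(11/8)) = 1566 + 394*(209/8) = 1566 + 41173/4 = 47437/4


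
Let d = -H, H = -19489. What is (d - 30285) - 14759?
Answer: -25555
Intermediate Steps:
d = 19489 (d = -1*(-19489) = 19489)
(d - 30285) - 14759 = (19489 - 30285) - 14759 = -10796 - 14759 = -25555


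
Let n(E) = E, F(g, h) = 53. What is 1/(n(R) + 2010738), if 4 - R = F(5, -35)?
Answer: 1/2010689 ≈ 4.9734e-7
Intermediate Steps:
R = -49 (R = 4 - 1*53 = 4 - 53 = -49)
1/(n(R) + 2010738) = 1/(-49 + 2010738) = 1/2010689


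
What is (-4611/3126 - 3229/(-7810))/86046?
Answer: -359973/29176836205 ≈ -1.2338e-5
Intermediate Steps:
(-4611/3126 - 3229/(-7810))/86046 = (-4611*1/3126 - 3229*(-1/7810))*(1/86046) = (-1537/1042 + 3229/7810)*(1/86046) = -2159838/2034505*1/86046 = -359973/29176836205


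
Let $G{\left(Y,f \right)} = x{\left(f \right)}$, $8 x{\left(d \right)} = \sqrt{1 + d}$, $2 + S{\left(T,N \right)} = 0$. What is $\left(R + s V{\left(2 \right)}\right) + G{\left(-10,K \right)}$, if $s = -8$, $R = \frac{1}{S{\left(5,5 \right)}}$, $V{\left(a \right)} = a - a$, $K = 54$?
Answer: $- \frac{1}{2} + \frac{\sqrt{55}}{8} \approx 0.42702$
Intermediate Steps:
$S{\left(T,N \right)} = -2$ ($S{\left(T,N \right)} = -2 + 0 = -2$)
$V{\left(a \right)} = 0$
$R = - \frac{1}{2}$ ($R = \frac{1}{-2} = - \frac{1}{2} \approx -0.5$)
$x{\left(d \right)} = \frac{\sqrt{1 + d}}{8}$
$G{\left(Y,f \right)} = \frac{\sqrt{1 + f}}{8}$
$\left(R + s V{\left(2 \right)}\right) + G{\left(-10,K \right)} = \left(- \frac{1}{2} - 0\right) + \frac{\sqrt{1 + 54}}{8} = \left(- \frac{1}{2} + 0\right) + \frac{\sqrt{55}}{8} = - \frac{1}{2} + \frac{\sqrt{55}}{8}$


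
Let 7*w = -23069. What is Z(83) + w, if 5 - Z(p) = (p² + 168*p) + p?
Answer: -169446/7 ≈ -24207.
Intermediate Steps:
w = -23069/7 (w = (⅐)*(-23069) = -23069/7 ≈ -3295.6)
Z(p) = 5 - p² - 169*p (Z(p) = 5 - ((p² + 168*p) + p) = 5 - (p² + 169*p) = 5 + (-p² - 169*p) = 5 - p² - 169*p)
Z(83) + w = (5 - 1*83² - 169*83) - 23069/7 = (5 - 1*6889 - 14027) - 23069/7 = (5 - 6889 - 14027) - 23069/7 = -20911 - 23069/7 = -169446/7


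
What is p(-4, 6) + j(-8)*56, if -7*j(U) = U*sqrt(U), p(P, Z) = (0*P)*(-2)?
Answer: 128*I*sqrt(2) ≈ 181.02*I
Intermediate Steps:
p(P, Z) = 0 (p(P, Z) = 0*(-2) = 0)
j(U) = -U**(3/2)/7 (j(U) = -U*sqrt(U)/7 = -U**(3/2)/7)
p(-4, 6) + j(-8)*56 = 0 - (-16)*I*sqrt(2)/7*56 = 0 + (16*I*sqrt(2)/7)*56 = 0 + 128*I*sqrt(2) = 128*I*sqrt(2)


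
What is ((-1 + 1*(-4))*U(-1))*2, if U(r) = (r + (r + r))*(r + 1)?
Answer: 0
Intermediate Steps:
U(r) = 3*r*(1 + r) (U(r) = (r + 2*r)*(1 + r) = (3*r)*(1 + r) = 3*r*(1 + r))
((-1 + 1*(-4))*U(-1))*2 = ((-1 + 1*(-4))*(3*(-1)*(1 - 1)))*2 = ((-1 - 4)*(3*(-1)*0))*2 = -5*0*2 = 0*2 = 0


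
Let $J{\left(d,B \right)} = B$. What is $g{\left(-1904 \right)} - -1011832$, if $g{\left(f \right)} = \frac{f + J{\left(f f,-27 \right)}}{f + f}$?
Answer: $\frac{3853058187}{3808} \approx 1.0118 \cdot 10^{6}$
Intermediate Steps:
$g{\left(f \right)} = \frac{-27 + f}{2 f}$ ($g{\left(f \right)} = \frac{f - 27}{f + f} = \frac{-27 + f}{2 f}$)
$g{\left(-1904 \right)} - -1011832 = \frac{-27 - 1904}{2 \left(-1904\right)} - -1011832 = \frac{1}{2} \left(- \frac{1}{1904}\right) \left(-1931\right) + 1011832 = \frac{1931}{3808} + 1011832 = \frac{3853058187}{3808}$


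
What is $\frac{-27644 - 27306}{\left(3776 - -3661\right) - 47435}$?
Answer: $\frac{3925}{2857} \approx 1.3738$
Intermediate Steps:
$\frac{-27644 - 27306}{\left(3776 - -3661\right) - 47435} = \frac{-27644 - 27306}{\left(3776 + 3661\right) - 47435} = - \frac{54950}{7437 - 47435} = - \frac{54950}{-39998} = \left(-54950\right) \left(- \frac{1}{39998}\right) = \frac{3925}{2857}$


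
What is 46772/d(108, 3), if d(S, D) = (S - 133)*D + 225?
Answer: 23386/75 ≈ 311.81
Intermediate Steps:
d(S, D) = 225 + D*(-133 + S) (d(S, D) = (-133 + S)*D + 225 = D*(-133 + S) + 225 = 225 + D*(-133 + S))
46772/d(108, 3) = 46772/(225 - 133*3 + 3*108) = 46772/(225 - 399 + 324) = 46772/150 = 46772*(1/150) = 23386/75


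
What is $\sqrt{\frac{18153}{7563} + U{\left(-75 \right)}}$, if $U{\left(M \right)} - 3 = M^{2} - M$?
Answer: $\frac{3 \sqrt{4028926066}}{2521} \approx 75.534$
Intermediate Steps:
$U{\left(M \right)} = 3 + M^{2} - M$ ($U{\left(M \right)} = 3 + \left(M^{2} - M\right) = 3 + M^{2} - M$)
$\sqrt{\frac{18153}{7563} + U{\left(-75 \right)}} = \sqrt{\frac{18153}{7563} + \left(3 + \left(-75\right)^{2} - -75\right)} = \sqrt{18153 \cdot \frac{1}{7563} + \left(3 + 5625 + 75\right)} = \sqrt{\frac{6051}{2521} + 5703} = \sqrt{\frac{14383314}{2521}} = \frac{3 \sqrt{4028926066}}{2521}$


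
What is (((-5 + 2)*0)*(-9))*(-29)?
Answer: 0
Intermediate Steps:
(((-5 + 2)*0)*(-9))*(-29) = (-3*0*(-9))*(-29) = (0*(-9))*(-29) = 0*(-29) = 0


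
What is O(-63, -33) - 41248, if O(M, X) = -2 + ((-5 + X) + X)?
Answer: -41321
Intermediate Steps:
O(M, X) = -7 + 2*X (O(M, X) = -2 + (-5 + 2*X) = -7 + 2*X)
O(-63, -33) - 41248 = (-7 + 2*(-33)) - 41248 = (-7 - 66) - 41248 = -73 - 41248 = -41321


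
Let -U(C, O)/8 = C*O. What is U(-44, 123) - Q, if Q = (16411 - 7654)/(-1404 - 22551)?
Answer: 345721479/7985 ≈ 43296.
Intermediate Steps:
U(C, O) = -8*C*O
Q = -2919/7985 (Q = 8757/(-23955) = 8757*(-1/23955) = -2919/7985 ≈ -0.36556)
U(-44, 123) - Q = -8*(-44)*123 - 1*(-2919/7985) = 43296 + 2919/7985 = 345721479/7985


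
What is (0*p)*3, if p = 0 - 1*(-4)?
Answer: 0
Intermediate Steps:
p = 4 (p = 0 + 4 = 4)
(0*p)*3 = (0*4)*3 = 0*3 = 0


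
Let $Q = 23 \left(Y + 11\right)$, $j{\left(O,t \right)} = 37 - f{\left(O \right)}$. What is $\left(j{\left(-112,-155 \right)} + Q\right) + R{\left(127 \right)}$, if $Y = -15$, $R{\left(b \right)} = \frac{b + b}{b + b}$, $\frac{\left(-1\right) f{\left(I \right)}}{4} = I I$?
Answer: $50122$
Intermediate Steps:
$f{\left(I \right)} = - 4 I^{2}$ ($f{\left(I \right)} = - 4 I I = - 4 I^{2}$)
$R{\left(b \right)} = 1$ ($R{\left(b \right)} = \frac{2 b}{2 b} = 2 b \frac{1}{2 b} = 1$)
$j{\left(O,t \right)} = 37 + 4 O^{2}$ ($j{\left(O,t \right)} = 37 - - 4 O^{2} = 37 + 4 O^{2}$)
$Q = -92$ ($Q = 23 \left(-15 + 11\right) = 23 \left(-4\right) = -92$)
$\left(j{\left(-112,-155 \right)} + Q\right) + R{\left(127 \right)} = \left(\left(37 + 4 \left(-112\right)^{2}\right) - 92\right) + 1 = \left(\left(37 + 4 \cdot 12544\right) - 92\right) + 1 = \left(\left(37 + 50176\right) - 92\right) + 1 = \left(50213 - 92\right) + 1 = 50121 + 1 = 50122$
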